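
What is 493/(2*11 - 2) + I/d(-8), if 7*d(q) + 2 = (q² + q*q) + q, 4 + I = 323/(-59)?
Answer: 1677003/69620 ≈ 24.088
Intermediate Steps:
I = -559/59 (I = -4 + 323/(-59) = -4 + 323*(-1/59) = -4 - 323/59 = -559/59 ≈ -9.4746)
d(q) = -2/7 + q/7 + 2*q²/7 (d(q) = -2/7 + ((q² + q*q) + q)/7 = -2/7 + ((q² + q²) + q)/7 = -2/7 + (2*q² + q)/7 = -2/7 + (q + 2*q²)/7 = -2/7 + (q/7 + 2*q²/7) = -2/7 + q/7 + 2*q²/7)
493/(2*11 - 2) + I/d(-8) = 493/(2*11 - 2) - 559/(59*(-2/7 + (⅐)*(-8) + (2/7)*(-8)²)) = 493/(22 - 2) - 559/(59*(-2/7 - 8/7 + (2/7)*64)) = 493/20 - 559/(59*(-2/7 - 8/7 + 128/7)) = 493*(1/20) - 559/(59*118/7) = 493/20 - 559/59*7/118 = 493/20 - 3913/6962 = 1677003/69620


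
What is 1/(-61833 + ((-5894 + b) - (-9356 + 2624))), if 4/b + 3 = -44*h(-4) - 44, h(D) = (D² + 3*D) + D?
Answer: -47/2866769 ≈ -1.6395e-5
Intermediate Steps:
h(D) = D² + 4*D
b = -4/47 (b = 4/(-3 + (-(-176)*(4 - 4) - 44)) = 4/(-3 + (-(-176)*0 - 44)) = 4/(-3 + (-44*0 - 44)) = 4/(-3 + (0 - 44)) = 4/(-3 - 44) = 4/(-47) = 4*(-1/47) = -4/47 ≈ -0.085106)
1/(-61833 + ((-5894 + b) - (-9356 + 2624))) = 1/(-61833 + ((-5894 - 4/47) - (-9356 + 2624))) = 1/(-61833 + (-277022/47 - 1*(-6732))) = 1/(-61833 + (-277022/47 + 6732)) = 1/(-61833 + 39382/47) = 1/(-2866769/47) = -47/2866769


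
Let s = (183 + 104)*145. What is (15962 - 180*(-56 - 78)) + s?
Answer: 81697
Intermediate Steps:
s = 41615 (s = 287*145 = 41615)
(15962 - 180*(-56 - 78)) + s = (15962 - 180*(-56 - 78)) + 41615 = (15962 - 180*(-134)) + 41615 = (15962 + 24120) + 41615 = 40082 + 41615 = 81697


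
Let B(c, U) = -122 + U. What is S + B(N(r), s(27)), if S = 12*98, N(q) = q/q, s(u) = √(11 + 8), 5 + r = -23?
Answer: 1054 + √19 ≈ 1058.4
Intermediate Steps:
r = -28 (r = -5 - 23 = -28)
s(u) = √19
N(q) = 1
S = 1176
S + B(N(r), s(27)) = 1176 + (-122 + √19) = 1054 + √19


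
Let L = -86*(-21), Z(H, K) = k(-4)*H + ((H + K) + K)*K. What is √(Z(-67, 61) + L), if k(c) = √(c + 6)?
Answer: √(5161 - 67*√2) ≈ 71.178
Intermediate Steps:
k(c) = √(6 + c)
Z(H, K) = H*√2 + K*(H + 2*K) (Z(H, K) = √(6 - 4)*H + ((H + K) + K)*K = √2*H + (H + 2*K)*K = H*√2 + K*(H + 2*K))
L = 1806
√(Z(-67, 61) + L) = √((2*61² - 67*61 - 67*√2) + 1806) = √((2*3721 - 4087 - 67*√2) + 1806) = √((7442 - 4087 - 67*√2) + 1806) = √((3355 - 67*√2) + 1806) = √(5161 - 67*√2)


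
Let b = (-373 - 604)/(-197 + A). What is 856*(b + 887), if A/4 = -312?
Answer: 1097984352/1445 ≈ 7.5985e+5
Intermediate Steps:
A = -1248 (A = 4*(-312) = -1248)
b = 977/1445 (b = (-373 - 604)/(-197 - 1248) = -977/(-1445) = -977*(-1/1445) = 977/1445 ≈ 0.67612)
856*(b + 887) = 856*(977/1445 + 887) = 856*(1282692/1445) = 1097984352/1445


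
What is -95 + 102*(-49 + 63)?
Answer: 1333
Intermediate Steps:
-95 + 102*(-49 + 63) = -95 + 102*14 = -95 + 1428 = 1333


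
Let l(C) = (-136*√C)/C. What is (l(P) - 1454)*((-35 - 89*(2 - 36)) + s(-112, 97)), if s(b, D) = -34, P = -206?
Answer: -4299478 + 201076*I*√206/103 ≈ -4.2995e+6 + 28019.0*I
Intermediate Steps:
l(C) = -136/√C
(l(P) - 1454)*((-35 - 89*(2 - 36)) + s(-112, 97)) = (-(-68)*I*√206/103 - 1454)*((-35 - 89*(2 - 36)) - 34) = (-(-68)*I*√206/103 - 1454)*((-35 - 89*(-34)) - 34) = (68*I*√206/103 - 1454)*((-35 + 3026) - 34) = (-1454 + 68*I*√206/103)*(2991 - 34) = (-1454 + 68*I*√206/103)*2957 = -4299478 + 201076*I*√206/103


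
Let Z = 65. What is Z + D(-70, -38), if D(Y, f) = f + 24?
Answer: 51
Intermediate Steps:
D(Y, f) = 24 + f
Z + D(-70, -38) = 65 + (24 - 38) = 65 - 14 = 51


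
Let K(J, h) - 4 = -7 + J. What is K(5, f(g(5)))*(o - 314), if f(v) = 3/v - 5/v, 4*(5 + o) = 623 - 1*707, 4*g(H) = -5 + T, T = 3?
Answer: -680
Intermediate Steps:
g(H) = -½ (g(H) = (-5 + 3)/4 = (¼)*(-2) = -½)
o = -26 (o = -5 + (623 - 1*707)/4 = -5 + (623 - 707)/4 = -5 + (¼)*(-84) = -5 - 21 = -26)
f(v) = -2/v
K(J, h) = -3 + J (K(J, h) = 4 + (-7 + J) = -3 + J)
K(5, f(g(5)))*(o - 314) = (-3 + 5)*(-26 - 314) = 2*(-340) = -680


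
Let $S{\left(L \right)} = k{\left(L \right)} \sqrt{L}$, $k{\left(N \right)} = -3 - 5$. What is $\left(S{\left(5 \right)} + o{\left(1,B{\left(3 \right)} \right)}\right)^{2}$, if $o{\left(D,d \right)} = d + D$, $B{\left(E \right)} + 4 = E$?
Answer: $320$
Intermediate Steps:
$k{\left(N \right)} = -8$ ($k{\left(N \right)} = -3 - 5 = -8$)
$B{\left(E \right)} = -4 + E$
$o{\left(D,d \right)} = D + d$
$S{\left(L \right)} = - 8 \sqrt{L}$
$\left(S{\left(5 \right)} + o{\left(1,B{\left(3 \right)} \right)}\right)^{2} = \left(- 8 \sqrt{5} + \left(1 + \left(-4 + 3\right)\right)\right)^{2} = \left(- 8 \sqrt{5} + \left(1 - 1\right)\right)^{2} = \left(- 8 \sqrt{5} + 0\right)^{2} = \left(- 8 \sqrt{5}\right)^{2} = 320$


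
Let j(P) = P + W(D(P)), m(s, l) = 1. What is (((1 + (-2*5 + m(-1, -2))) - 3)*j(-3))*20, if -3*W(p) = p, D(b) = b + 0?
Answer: 440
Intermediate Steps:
D(b) = b
W(p) = -p/3
j(P) = 2*P/3 (j(P) = P - P/3 = 2*P/3)
(((1 + (-2*5 + m(-1, -2))) - 3)*j(-3))*20 = (((1 + (-2*5 + 1)) - 3)*((⅔)*(-3)))*20 = (((1 + (-10 + 1)) - 3)*(-2))*20 = (((1 - 9) - 3)*(-2))*20 = ((-8 - 3)*(-2))*20 = -11*(-2)*20 = 22*20 = 440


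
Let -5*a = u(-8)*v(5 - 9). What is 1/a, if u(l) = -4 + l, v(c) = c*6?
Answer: -5/288 ≈ -0.017361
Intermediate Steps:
v(c) = 6*c
a = -288/5 (a = -(-4 - 8)*6*(5 - 9)/5 = -(-12)*6*(-4)/5 = -(-12)*(-24)/5 = -⅕*288 = -288/5 ≈ -57.600)
1/a = 1/(-288/5) = -5/288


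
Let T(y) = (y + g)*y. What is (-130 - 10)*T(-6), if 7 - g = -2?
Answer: 2520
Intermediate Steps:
g = 9 (g = 7 - 1*(-2) = 7 + 2 = 9)
T(y) = y*(9 + y) (T(y) = (y + 9)*y = (9 + y)*y = y*(9 + y))
(-130 - 10)*T(-6) = (-130 - 10)*(-6*(9 - 6)) = -(-840)*3 = -140*(-18) = 2520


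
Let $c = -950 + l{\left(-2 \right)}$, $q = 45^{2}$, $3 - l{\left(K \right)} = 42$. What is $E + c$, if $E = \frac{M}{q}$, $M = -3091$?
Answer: $- \frac{2005816}{2025} \approx -990.53$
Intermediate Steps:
$l{\left(K \right)} = -39$ ($l{\left(K \right)} = 3 - 42 = -39$)
$q = 2025$
$c = -989$ ($c = -950 - 39 = -989$)
$E = - \frac{3091}{2025} \approx -1.5264$
$E + c = - \frac{3091}{2025} - 989 = - \frac{2005816}{2025}$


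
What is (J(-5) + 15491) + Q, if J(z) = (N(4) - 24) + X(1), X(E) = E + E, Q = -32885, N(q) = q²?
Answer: -17400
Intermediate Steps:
X(E) = 2*E
J(z) = -6 (J(z) = (4² - 24) + 2*1 = (16 - 24) + 2 = -8 + 2 = -6)
(J(-5) + 15491) + Q = (-6 + 15491) - 32885 = 15485 - 32885 = -17400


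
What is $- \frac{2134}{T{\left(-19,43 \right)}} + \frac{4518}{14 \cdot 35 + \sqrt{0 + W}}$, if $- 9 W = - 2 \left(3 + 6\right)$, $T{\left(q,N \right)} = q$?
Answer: $\frac{277215856}{2280931} - \frac{2259 \sqrt{2}}{120049} \approx 121.51$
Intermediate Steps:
$W = 2$ ($W = - \frac{\left(-2\right) \left(3 + 6\right)}{9} = - \frac{\left(-2\right) 9}{9} = \left(- \frac{1}{9}\right) \left(-18\right) = 2$)
$- \frac{2134}{T{\left(-19,43 \right)}} + \frac{4518}{14 \cdot 35 + \sqrt{0 + W}} = - \frac{2134}{-19} + \frac{4518}{14 \cdot 35 + \sqrt{0 + 2}} = \left(-2134\right) \left(- \frac{1}{19}\right) + \frac{4518}{490 + \sqrt{2}} = \frac{2134}{19} + \frac{4518}{490 + \sqrt{2}}$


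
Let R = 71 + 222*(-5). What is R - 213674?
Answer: -214713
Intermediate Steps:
R = -1039 (R = 71 - 1110 = -1039)
R - 213674 = -1039 - 213674 = -214713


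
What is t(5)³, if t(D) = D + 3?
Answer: 512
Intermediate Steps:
t(D) = 3 + D
t(5)³ = (3 + 5)³ = 8³ = 512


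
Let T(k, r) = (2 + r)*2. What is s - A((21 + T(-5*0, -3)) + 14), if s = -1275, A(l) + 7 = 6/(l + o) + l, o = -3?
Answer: -6506/5 ≈ -1301.2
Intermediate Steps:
T(k, r) = 4 + 2*r
A(l) = -7 + l + 6/(-3 + l) (A(l) = -7 + (6/(l - 3) + l) = -7 + (6/(-3 + l) + l) = -7 + (l + 6/(-3 + l)) = -7 + l + 6/(-3 + l))
s - A((21 + T(-5*0, -3)) + 14) = -1275 - (27 + ((21 + (4 + 2*(-3))) + 14)² - 10*((21 + (4 + 2*(-3))) + 14))/(-3 + ((21 + (4 + 2*(-3))) + 14)) = -1275 - (27 + ((21 + (4 - 6)) + 14)² - 10*((21 + (4 - 6)) + 14))/(-3 + ((21 + (4 - 6)) + 14)) = -1275 - (27 + ((21 - 2) + 14)² - 10*((21 - 2) + 14))/(-3 + ((21 - 2) + 14)) = -1275 - (27 + (19 + 14)² - 10*(19 + 14))/(-3 + (19 + 14)) = -1275 - (27 + 33² - 10*33)/(-3 + 33) = -1275 - (27 + 1089 - 330)/30 = -1275 - 786/30 = -1275 - 1*131/5 = -1275 - 131/5 = -6506/5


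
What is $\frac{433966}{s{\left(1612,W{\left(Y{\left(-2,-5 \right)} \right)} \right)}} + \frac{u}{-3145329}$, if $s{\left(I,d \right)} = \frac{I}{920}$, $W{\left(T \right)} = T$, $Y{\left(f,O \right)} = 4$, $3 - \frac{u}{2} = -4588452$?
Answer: $\frac{8049703743910}{32501733} \approx 2.4767 \cdot 10^{5}$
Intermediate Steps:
$u = 9176910$ ($u = 6 - -9176904 = 6 + 9176904 = 9176910$)
$s{\left(I,d \right)} = \frac{I}{920}$ ($s{\left(I,d \right)} = I \frac{1}{920} = \frac{I}{920}$)
$\frac{433966}{s{\left(1612,W{\left(Y{\left(-2,-5 \right)} \right)} \right)}} + \frac{u}{-3145329} = \frac{433966}{\frac{1}{920} \cdot 1612} + \frac{9176910}{-3145329} = \frac{433966}{\frac{403}{230}} + 9176910 \left(- \frac{1}{3145329}\right) = 433966 \cdot \frac{230}{403} - \frac{3058970}{1048443} = \frac{7677860}{31} - \frac{3058970}{1048443} = \frac{8049703743910}{32501733}$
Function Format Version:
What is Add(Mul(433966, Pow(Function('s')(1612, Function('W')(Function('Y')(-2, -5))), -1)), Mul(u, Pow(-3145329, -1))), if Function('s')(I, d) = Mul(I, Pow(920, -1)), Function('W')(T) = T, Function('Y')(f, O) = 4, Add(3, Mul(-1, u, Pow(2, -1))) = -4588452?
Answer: Rational(8049703743910, 32501733) ≈ 2.4767e+5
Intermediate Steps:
u = 9176910 (u = Add(6, Mul(-2, -4588452)) = Add(6, 9176904) = 9176910)
Function('s')(I, d) = Mul(Rational(1, 920), I) (Function('s')(I, d) = Mul(I, Rational(1, 920)) = Mul(Rational(1, 920), I))
Add(Mul(433966, Pow(Function('s')(1612, Function('W')(Function('Y')(-2, -5))), -1)), Mul(u, Pow(-3145329, -1))) = Add(Mul(433966, Pow(Mul(Rational(1, 920), 1612), -1)), Mul(9176910, Pow(-3145329, -1))) = Add(Mul(433966, Pow(Rational(403, 230), -1)), Mul(9176910, Rational(-1, 3145329))) = Add(Mul(433966, Rational(230, 403)), Rational(-3058970, 1048443)) = Add(Rational(7677860, 31), Rational(-3058970, 1048443)) = Rational(8049703743910, 32501733)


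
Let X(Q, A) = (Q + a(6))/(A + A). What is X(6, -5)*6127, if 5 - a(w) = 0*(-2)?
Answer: -67397/10 ≈ -6739.7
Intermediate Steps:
a(w) = 5 (a(w) = 5 - 0*(-2) = 5 - 1*0 = 5 + 0 = 5)
X(Q, A) = (5 + Q)/(2*A) (X(Q, A) = (Q + 5)/(A + A) = (5 + Q)/((2*A)) = (5 + Q)*(1/(2*A)) = (5 + Q)/(2*A))
X(6, -5)*6127 = ((½)*(5 + 6)/(-5))*6127 = ((½)*(-⅕)*11)*6127 = -11/10*6127 = -67397/10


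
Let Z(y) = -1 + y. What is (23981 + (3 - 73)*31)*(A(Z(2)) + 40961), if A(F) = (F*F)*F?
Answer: 893422182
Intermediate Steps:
A(F) = F³ (A(F) = F²*F = F³)
(23981 + (3 - 73)*31)*(A(Z(2)) + 40961) = (23981 + (3 - 73)*31)*((-1 + 2)³ + 40961) = (23981 - 70*31)*(1³ + 40961) = (23981 - 2170)*(1 + 40961) = 21811*40962 = 893422182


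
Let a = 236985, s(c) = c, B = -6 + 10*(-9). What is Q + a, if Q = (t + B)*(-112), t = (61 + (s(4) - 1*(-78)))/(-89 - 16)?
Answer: 3718343/15 ≈ 2.4789e+5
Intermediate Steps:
B = -96 (B = -6 - 90 = -96)
t = -143/105 (t = (61 + (4 - 1*(-78)))/(-89 - 16) = (61 + (4 + 78))/(-105) = (61 + 82)*(-1/105) = 143*(-1/105) = -143/105 ≈ -1.3619)
Q = 163568/15 (Q = (-143/105 - 96)*(-112) = -10223/105*(-112) = 163568/15 ≈ 10905.)
Q + a = 163568/15 + 236985 = 3718343/15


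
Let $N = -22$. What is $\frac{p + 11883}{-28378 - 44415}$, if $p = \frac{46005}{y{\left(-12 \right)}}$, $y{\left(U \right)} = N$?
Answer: $- \frac{215421}{1601446} \approx -0.13452$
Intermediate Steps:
$y{\left(U \right)} = -22$
$p = - \frac{46005}{22}$ ($p = \frac{46005}{-22} = 46005 \left(- \frac{1}{22}\right) = - \frac{46005}{22} \approx -2091.1$)
$\frac{p + 11883}{-28378 - 44415} = \frac{- \frac{46005}{22} + 11883}{-28378 - 44415} = \frac{215421}{22 \left(-72793\right)} = \frac{215421}{22} \left(- \frac{1}{72793}\right) = - \frac{215421}{1601446}$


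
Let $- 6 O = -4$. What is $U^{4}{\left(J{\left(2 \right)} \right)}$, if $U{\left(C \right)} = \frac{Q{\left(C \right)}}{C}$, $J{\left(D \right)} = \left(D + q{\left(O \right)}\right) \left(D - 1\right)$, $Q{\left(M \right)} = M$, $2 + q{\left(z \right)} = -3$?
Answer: $1$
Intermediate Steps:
$O = \frac{2}{3}$ ($O = \left(- \frac{1}{6}\right) \left(-4\right) = \frac{2}{3} \approx 0.66667$)
$q{\left(z \right)} = -5$ ($q{\left(z \right)} = -2 - 3 = -5$)
$J{\left(D \right)} = \left(-1 + D\right) \left(-5 + D\right)$ ($J{\left(D \right)} = \left(D - 5\right) \left(D - 1\right) = \left(-5 + D\right) \left(-1 + D\right) = \left(-1 + D\right) \left(-5 + D\right)$)
$U{\left(C \right)} = 1$ ($U{\left(C \right)} = \frac{C}{C} = 1$)
$U^{4}{\left(J{\left(2 \right)} \right)} = 1^{4} = 1$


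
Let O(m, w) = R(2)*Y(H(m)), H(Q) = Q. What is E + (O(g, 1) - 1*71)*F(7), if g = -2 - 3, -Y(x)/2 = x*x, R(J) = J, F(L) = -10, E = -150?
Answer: 1560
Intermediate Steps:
Y(x) = -2*x² (Y(x) = -2*x*x = -2*x²)
g = -5
O(m, w) = -4*m² (O(m, w) = 2*(-2*m²) = -4*m²)
E + (O(g, 1) - 1*71)*F(7) = -150 + (-4*(-5)² - 1*71)*(-10) = -150 + (-4*25 - 71)*(-10) = -150 + (-100 - 71)*(-10) = -150 - 171*(-10) = -150 + 1710 = 1560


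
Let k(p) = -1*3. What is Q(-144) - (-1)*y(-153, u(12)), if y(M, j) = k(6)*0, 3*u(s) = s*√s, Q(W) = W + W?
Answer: -288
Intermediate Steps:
Q(W) = 2*W
k(p) = -3
u(s) = s^(3/2)/3 (u(s) = (s*√s)/3 = s^(3/2)/3)
y(M, j) = 0 (y(M, j) = -3*0 = 0)
Q(-144) - (-1)*y(-153, u(12)) = 2*(-144) - (-1)*0 = -288 - 1*0 = -288 + 0 = -288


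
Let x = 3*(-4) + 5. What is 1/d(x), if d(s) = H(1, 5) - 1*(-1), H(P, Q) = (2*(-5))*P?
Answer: -⅑ ≈ -0.11111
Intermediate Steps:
H(P, Q) = -10*P
x = -7 (x = -12 + 5 = -7)
d(s) = -9 (d(s) = -10*1 - 1*(-1) = -10 + 1 = -9)
1/d(x) = 1/(-9) = -⅑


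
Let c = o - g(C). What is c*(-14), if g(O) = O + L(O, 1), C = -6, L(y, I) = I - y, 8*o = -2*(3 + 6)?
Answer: 91/2 ≈ 45.500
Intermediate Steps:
o = -9/4 (o = (-2*(3 + 6))/8 = (-2*9)/8 = (⅛)*(-18) = -9/4 ≈ -2.2500)
g(O) = 1 (g(O) = O + (1 - O) = 1)
c = -13/4 (c = -9/4 - 1*1 = -9/4 - 1 = -13/4 ≈ -3.2500)
c*(-14) = -13/4*(-14) = 91/2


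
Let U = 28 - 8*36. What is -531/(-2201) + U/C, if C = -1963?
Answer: 124201/332351 ≈ 0.37370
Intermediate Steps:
U = -260 (U = 28 - 288 = -260)
-531/(-2201) + U/C = -531/(-2201) - 260/(-1963) = -531*(-1/2201) - 260*(-1/1963) = 531/2201 + 20/151 = 124201/332351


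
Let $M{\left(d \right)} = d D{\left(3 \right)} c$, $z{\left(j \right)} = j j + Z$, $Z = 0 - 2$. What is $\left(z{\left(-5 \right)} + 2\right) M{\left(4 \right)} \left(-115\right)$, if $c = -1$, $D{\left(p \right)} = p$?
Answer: $34500$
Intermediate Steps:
$Z = -2$
$z{\left(j \right)} = -2 + j^{2}$ ($z{\left(j \right)} = j j - 2 = j^{2} - 2 = -2 + j^{2}$)
$M{\left(d \right)} = - 3 d$ ($M{\left(d \right)} = d 3 \left(-1\right) = 3 d \left(-1\right) = - 3 d$)
$\left(z{\left(-5 \right)} + 2\right) M{\left(4 \right)} \left(-115\right) = \left(\left(-2 + \left(-5\right)^{2}\right) + 2\right) \left(\left(-3\right) 4\right) \left(-115\right) = \left(\left(-2 + 25\right) + 2\right) \left(-12\right) \left(-115\right) = \left(23 + 2\right) \left(-12\right) \left(-115\right) = 25 \left(-12\right) \left(-115\right) = \left(-300\right) \left(-115\right) = 34500$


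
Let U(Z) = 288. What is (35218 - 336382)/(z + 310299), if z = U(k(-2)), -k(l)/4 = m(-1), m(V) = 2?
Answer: -100388/103529 ≈ -0.96966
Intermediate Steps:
k(l) = -8 (k(l) = -4*2 = -8)
z = 288
(35218 - 336382)/(z + 310299) = (35218 - 336382)/(288 + 310299) = -301164/310587 = -301164*1/310587 = -100388/103529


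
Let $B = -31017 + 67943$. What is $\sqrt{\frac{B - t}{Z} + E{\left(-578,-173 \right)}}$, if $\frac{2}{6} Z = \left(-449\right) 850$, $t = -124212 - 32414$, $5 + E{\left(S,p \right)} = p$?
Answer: $\frac{i \sqrt{2335636768074}}{114495} \approx 13.348 i$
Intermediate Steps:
$E{\left(S,p \right)} = -5 + p$
$t = -156626$ ($t = -124212 - 32414 = -156626$)
$B = 36926$
$Z = -1144950$ ($Z = 3 \left(\left(-449\right) 850\right) = 3 \left(-381650\right) = -1144950$)
$\sqrt{\frac{B - t}{Z} + E{\left(-578,-173 \right)}} = \sqrt{\frac{36926 - -156626}{-1144950} - 178} = \sqrt{\left(36926 + 156626\right) \left(- \frac{1}{1144950}\right) - 178} = \sqrt{193552 \left(- \frac{1}{1144950}\right) - 178} = \sqrt{- \frac{96776}{572475} - 178} = \sqrt{- \frac{101997326}{572475}} = \frac{i \sqrt{2335636768074}}{114495}$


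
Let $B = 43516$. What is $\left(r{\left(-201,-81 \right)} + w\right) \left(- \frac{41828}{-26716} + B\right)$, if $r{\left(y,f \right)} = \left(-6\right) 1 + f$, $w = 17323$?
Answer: $\frac{5009709258756}{6679} \approx 7.5007 \cdot 10^{8}$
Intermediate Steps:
$r{\left(y,f \right)} = -6 + f$
$\left(r{\left(-201,-81 \right)} + w\right) \left(- \frac{41828}{-26716} + B\right) = \left(\left(-6 - 81\right) + 17323\right) \left(- \frac{41828}{-26716} + 43516\right) = \left(-87 + 17323\right) \left(\left(-41828\right) \left(- \frac{1}{26716}\right) + 43516\right) = 17236 \left(\frac{10457}{6679} + 43516\right) = 17236 \cdot \frac{290653821}{6679} = \frac{5009709258756}{6679}$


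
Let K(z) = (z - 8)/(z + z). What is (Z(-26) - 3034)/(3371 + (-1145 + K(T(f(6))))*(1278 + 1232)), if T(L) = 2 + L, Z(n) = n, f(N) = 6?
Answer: 3060/2870579 ≈ 0.0010660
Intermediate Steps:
K(z) = (-8 + z)/(2*z) (K(z) = (-8 + z)/((2*z)) = (-8 + z)*(1/(2*z)) = (-8 + z)/(2*z))
(Z(-26) - 3034)/(3371 + (-1145 + K(T(f(6))))*(1278 + 1232)) = (-26 - 3034)/(3371 + (-1145 + (-8 + (2 + 6))/(2*(2 + 6)))*(1278 + 1232)) = -3060/(3371 + (-1145 + (½)*(-8 + 8)/8)*2510) = -3060/(3371 + (-1145 + (½)*(⅛)*0)*2510) = -3060/(3371 + (-1145 + 0)*2510) = -3060/(3371 - 1145*2510) = -3060/(3371 - 2873950) = -3060/(-2870579) = -3060*(-1/2870579) = 3060/2870579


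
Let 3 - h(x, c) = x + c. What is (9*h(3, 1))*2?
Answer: -18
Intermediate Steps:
h(x, c) = 3 - c - x (h(x, c) = 3 - (x + c) = 3 - (c + x) = 3 + (-c - x) = 3 - c - x)
(9*h(3, 1))*2 = (9*(3 - 1*1 - 1*3))*2 = (9*(3 - 1 - 3))*2 = (9*(-1))*2 = -9*2 = -18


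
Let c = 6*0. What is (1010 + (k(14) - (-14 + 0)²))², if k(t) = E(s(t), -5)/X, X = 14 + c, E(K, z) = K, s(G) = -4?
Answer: 32444416/49 ≈ 6.6213e+5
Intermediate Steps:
c = 0
X = 14 (X = 14 + 0 = 14)
k(t) = -2/7 (k(t) = -4/14 = -4*1/14 = -2/7)
(1010 + (k(14) - (-14 + 0)²))² = (1010 + (-2/7 - (-14 + 0)²))² = (1010 + (-2/7 - 1*(-14)²))² = (1010 + (-2/7 - 1*196))² = (1010 + (-2/7 - 196))² = (1010 - 1374/7)² = (5696/7)² = 32444416/49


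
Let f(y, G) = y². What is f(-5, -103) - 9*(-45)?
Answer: 430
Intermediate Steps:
f(-5, -103) - 9*(-45) = (-5)² - 9*(-45) = 25 + 405 = 430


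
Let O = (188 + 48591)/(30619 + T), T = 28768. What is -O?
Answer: -48779/59387 ≈ -0.82137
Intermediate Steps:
O = 48779/59387 (O = (188 + 48591)/(30619 + 28768) = 48779/59387 ≈ 0.82137)
-O = -1*48779/59387 = -48779/59387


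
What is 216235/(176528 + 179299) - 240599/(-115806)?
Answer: 12294770087/4578544618 ≈ 2.6853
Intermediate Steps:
216235/(176528 + 179299) - 240599/(-115806) = 216235/355827 - 240599*(-1/115806) = 216235*(1/355827) + 240599/115806 = 216235/355827 + 240599/115806 = 12294770087/4578544618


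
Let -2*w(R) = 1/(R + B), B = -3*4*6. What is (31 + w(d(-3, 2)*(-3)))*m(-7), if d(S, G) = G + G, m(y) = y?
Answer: -5209/24 ≈ -217.04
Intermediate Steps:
d(S, G) = 2*G
B = -72 (B = -12*6 = -72)
w(R) = -1/(2*(-72 + R)) (w(R) = -1/(2*(R - 72)) = -1/(2*(-72 + R)))
(31 + w(d(-3, 2)*(-3)))*m(-7) = (31 - 1/(-144 + 2*((2*2)*(-3))))*(-7) = (31 - 1/(-144 + 2*(4*(-3))))*(-7) = (31 - 1/(-144 + 2*(-12)))*(-7) = (31 - 1/(-144 - 24))*(-7) = (31 - 1/(-168))*(-7) = (31 - 1*(-1/168))*(-7) = (31 + 1/168)*(-7) = (5209/168)*(-7) = -5209/24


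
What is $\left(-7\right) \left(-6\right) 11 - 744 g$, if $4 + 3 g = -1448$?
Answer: $360558$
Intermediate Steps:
$g = -484$ ($g = - \frac{4}{3} + \frac{1}{3} \left(-1448\right) = - \frac{4}{3} - \frac{1448}{3} = -484$)
$\left(-7\right) \left(-6\right) 11 - 744 g = \left(-7\right) \left(-6\right) 11 - -360096 = 42 \cdot 11 + 360096 = 462 + 360096 = 360558$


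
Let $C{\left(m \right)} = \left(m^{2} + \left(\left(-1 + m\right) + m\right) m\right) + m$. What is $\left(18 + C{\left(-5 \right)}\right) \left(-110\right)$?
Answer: $-10230$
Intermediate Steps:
$C{\left(m \right)} = m + m^{2} + m \left(-1 + 2 m\right)$ ($C{\left(m \right)} = \left(m^{2} + \left(-1 + 2 m\right) m\right) + m = \left(m^{2} + m \left(-1 + 2 m\right)\right) + m = m + m^{2} + m \left(-1 + 2 m\right)$)
$\left(18 + C{\left(-5 \right)}\right) \left(-110\right) = \left(18 + 3 \left(-5\right)^{2}\right) \left(-110\right) = \left(18 + 3 \cdot 25\right) \left(-110\right) = \left(18 + 75\right) \left(-110\right) = 93 \left(-110\right) = -10230$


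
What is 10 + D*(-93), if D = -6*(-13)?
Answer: -7244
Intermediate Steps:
D = 78
10 + D*(-93) = 10 + 78*(-93) = 10 - 7254 = -7244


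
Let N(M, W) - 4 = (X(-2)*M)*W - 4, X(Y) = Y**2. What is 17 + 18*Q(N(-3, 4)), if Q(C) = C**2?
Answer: 41489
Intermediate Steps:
N(M, W) = 4*M*W (N(M, W) = 4 + (((-2)**2*M)*W - 4) = 4 + ((4*M)*W - 4) = 4 + (4*M*W - 4) = 4 + (-4 + 4*M*W) = 4*M*W)
17 + 18*Q(N(-3, 4)) = 17 + 18*(4*(-3)*4)**2 = 17 + 18*(-48)**2 = 17 + 18*2304 = 17 + 41472 = 41489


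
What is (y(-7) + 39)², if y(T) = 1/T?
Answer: 73984/49 ≈ 1509.9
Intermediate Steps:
(y(-7) + 39)² = (1/(-7) + 39)² = (-⅐ + 39)² = (272/7)² = 73984/49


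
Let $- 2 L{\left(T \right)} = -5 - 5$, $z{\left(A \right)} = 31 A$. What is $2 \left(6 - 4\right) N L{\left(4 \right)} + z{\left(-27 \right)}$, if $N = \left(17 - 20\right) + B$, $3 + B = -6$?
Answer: $-1077$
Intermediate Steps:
$B = -9$ ($B = -3 - 6 = -9$)
$N = -12$ ($N = \left(17 - 20\right) - 9 = -3 - 9 = -12$)
$L{\left(T \right)} = 5$ ($L{\left(T \right)} = - \frac{-5 - 5}{2} = \left(- \frac{1}{2}\right) \left(-10\right) = 5$)
$2 \left(6 - 4\right) N L{\left(4 \right)} + z{\left(-27 \right)} = 2 \left(6 - 4\right) \left(-12\right) 5 + 31 \left(-27\right) = 2 \cdot 2 \left(-12\right) 5 - 837 = 4 \left(-12\right) 5 - 837 = \left(-48\right) 5 - 837 = -240 - 837 = -1077$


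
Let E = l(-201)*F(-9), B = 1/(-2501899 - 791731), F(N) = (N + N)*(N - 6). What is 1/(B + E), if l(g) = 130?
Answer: 3293630/115606412999 ≈ 2.8490e-5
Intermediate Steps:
F(N) = 2*N*(-6 + N) (F(N) = (2*N)*(-6 + N) = 2*N*(-6 + N))
B = -1/3293630 (B = 1/(-3293630) = -1/3293630 ≈ -3.0362e-7)
E = 35100 (E = 130*(2*(-9)*(-6 - 9)) = 130*(2*(-9)*(-15)) = 130*270 = 35100)
1/(B + E) = 1/(-1/3293630 + 35100) = 1/(115606412999/3293630) = 3293630/115606412999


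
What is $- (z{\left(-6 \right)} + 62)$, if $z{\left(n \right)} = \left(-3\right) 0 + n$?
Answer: $-56$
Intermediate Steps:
$z{\left(n \right)} = n$ ($z{\left(n \right)} = 0 + n = n$)
$- (z{\left(-6 \right)} + 62) = - (-6 + 62) = \left(-1\right) 56 = -56$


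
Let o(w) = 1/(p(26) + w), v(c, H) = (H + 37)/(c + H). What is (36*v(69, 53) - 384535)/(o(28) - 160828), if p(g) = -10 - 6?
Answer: 56292036/23545207 ≈ 2.3908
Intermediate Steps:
p(g) = -16
v(c, H) = (37 + H)/(H + c)
o(w) = 1/(-16 + w)
(36*v(69, 53) - 384535)/(o(28) - 160828) = (36*((37 + 53)/(53 + 69)) - 384535)/(1/(-16 + 28) - 160828) = (36*(90/122) - 384535)/(1/12 - 160828) = (36*((1/122)*90) - 384535)/(1/12 - 160828) = (36*(45/61) - 384535)/(-1929935/12) = (1620/61 - 384535)*(-12/1929935) = -23455015/61*(-12/1929935) = 56292036/23545207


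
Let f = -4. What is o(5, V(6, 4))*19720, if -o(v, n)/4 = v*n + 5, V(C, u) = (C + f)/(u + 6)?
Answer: -473280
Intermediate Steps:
V(C, u) = (-4 + C)/(6 + u) (V(C, u) = (C - 4)/(u + 6) = (-4 + C)/(6 + u))
o(v, n) = -20 - 4*n*v (o(v, n) = -4*(v*n + 5) = -4*(n*v + 5) = -4*(5 + n*v) = -20 - 4*n*v)
o(5, V(6, 4))*19720 = (-20 - 4*(-4 + 6)/(6 + 4)*5)*19720 = (-20 - 4*2/10*5)*19720 = (-20 - 4*(⅒)*2*5)*19720 = (-20 - 4*⅕*5)*19720 = (-20 - 4)*19720 = -24*19720 = -473280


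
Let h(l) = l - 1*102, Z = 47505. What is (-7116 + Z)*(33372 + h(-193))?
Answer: 1335946953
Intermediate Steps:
h(l) = -102 + l (h(l) = l - 102 = -102 + l)
(-7116 + Z)*(33372 + h(-193)) = (-7116 + 47505)*(33372 + (-102 - 193)) = 40389*(33372 - 295) = 40389*33077 = 1335946953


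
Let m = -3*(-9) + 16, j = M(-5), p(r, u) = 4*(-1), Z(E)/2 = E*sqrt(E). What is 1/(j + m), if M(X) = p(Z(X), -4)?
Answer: 1/39 ≈ 0.025641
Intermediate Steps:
Z(E) = 2*E**(3/2) (Z(E) = 2*(E*sqrt(E)) = 2*E**(3/2))
p(r, u) = -4
M(X) = -4
j = -4
m = 43 (m = 27 + 16 = 43)
1/(j + m) = 1/(-4 + 43) = 1/39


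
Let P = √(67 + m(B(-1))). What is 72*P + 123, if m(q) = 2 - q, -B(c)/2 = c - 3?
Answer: 123 + 72*√61 ≈ 685.34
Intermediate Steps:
B(c) = 6 - 2*c (B(c) = -2*(c - 3) = -2*(-3 + c) = 6 - 2*c)
P = √61 (P = √(67 + (2 - (6 - 2*(-1)))) = √(67 + (2 - (6 + 2))) = √(67 + (2 - 1*8)) = √(67 + (2 - 8)) = √(67 - 6) = √61 ≈ 7.8102)
72*P + 123 = 72*√61 + 123 = 123 + 72*√61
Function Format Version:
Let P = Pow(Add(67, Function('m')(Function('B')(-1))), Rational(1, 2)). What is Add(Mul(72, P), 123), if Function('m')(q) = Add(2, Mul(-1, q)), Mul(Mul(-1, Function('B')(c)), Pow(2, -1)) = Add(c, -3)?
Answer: Add(123, Mul(72, Pow(61, Rational(1, 2)))) ≈ 685.34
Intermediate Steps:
Function('B')(c) = Add(6, Mul(-2, c)) (Function('B')(c) = Mul(-2, Add(c, -3)) = Mul(-2, Add(-3, c)) = Add(6, Mul(-2, c)))
P = Pow(61, Rational(1, 2)) (P = Pow(Add(67, Add(2, Mul(-1, Add(6, Mul(-2, -1))))), Rational(1, 2)) = Pow(Add(67, Add(2, Mul(-1, Add(6, 2)))), Rational(1, 2)) = Pow(Add(67, Add(2, Mul(-1, 8))), Rational(1, 2)) = Pow(Add(67, Add(2, -8)), Rational(1, 2)) = Pow(Add(67, -6), Rational(1, 2)) = Pow(61, Rational(1, 2)) ≈ 7.8102)
Add(Mul(72, P), 123) = Add(Mul(72, Pow(61, Rational(1, 2))), 123) = Add(123, Mul(72, Pow(61, Rational(1, 2))))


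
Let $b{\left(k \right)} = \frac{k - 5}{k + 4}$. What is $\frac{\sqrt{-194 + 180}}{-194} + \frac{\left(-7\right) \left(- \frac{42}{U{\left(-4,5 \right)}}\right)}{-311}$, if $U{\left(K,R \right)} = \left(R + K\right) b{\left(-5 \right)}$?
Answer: $- \frac{147}{1555} - \frac{i \sqrt{14}}{194} \approx -0.094534 - 0.019287 i$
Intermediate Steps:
$b{\left(k \right)} = \frac{-5 + k}{4 + k}$
$U{\left(K,R \right)} = 10 K + 10 R$ ($U{\left(K,R \right)} = \left(R + K\right) \frac{-5 - 5}{4 - 5} = \left(K + R\right) \frac{1}{-1} \left(-10\right) = \left(K + R\right) \left(\left(-1\right) \left(-10\right)\right) = \left(K + R\right) 10 = 10 K + 10 R$)
$\frac{\sqrt{-194 + 180}}{-194} + \frac{\left(-7\right) \left(- \frac{42}{U{\left(-4,5 \right)}}\right)}{-311} = \frac{\sqrt{-194 + 180}}{-194} + \frac{\left(-7\right) \left(- \frac{42}{10 \left(-4\right) + 10 \cdot 5}\right)}{-311} = \sqrt{-14} \left(- \frac{1}{194}\right) + - 7 \left(- \frac{42}{-40 + 50}\right) \left(- \frac{1}{311}\right) = i \sqrt{14} \left(- \frac{1}{194}\right) + - 7 \left(- \frac{42}{10}\right) \left(- \frac{1}{311}\right) = - \frac{i \sqrt{14}}{194} + - 7 \left(\left(-42\right) \frac{1}{10}\right) \left(- \frac{1}{311}\right) = - \frac{i \sqrt{14}}{194} + \left(-7\right) \left(- \frac{21}{5}\right) \left(- \frac{1}{311}\right) = - \frac{i \sqrt{14}}{194} + \frac{147}{5} \left(- \frac{1}{311}\right) = - \frac{i \sqrt{14}}{194} - \frac{147}{1555} = - \frac{147}{1555} - \frac{i \sqrt{14}}{194}$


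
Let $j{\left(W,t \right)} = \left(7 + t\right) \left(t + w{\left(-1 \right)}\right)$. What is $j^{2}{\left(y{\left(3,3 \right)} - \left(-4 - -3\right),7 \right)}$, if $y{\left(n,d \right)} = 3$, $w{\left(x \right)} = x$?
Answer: $7056$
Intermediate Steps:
$j{\left(W,t \right)} = \left(-1 + t\right) \left(7 + t\right)$ ($j{\left(W,t \right)} = \left(7 + t\right) \left(t - 1\right) = \left(7 + t\right) \left(-1 + t\right) = \left(-1 + t\right) \left(7 + t\right)$)
$j^{2}{\left(y{\left(3,3 \right)} - \left(-4 - -3\right),7 \right)} = \left(-7 + 7^{2} + 6 \cdot 7\right)^{2} = \left(-7 + 49 + 42\right)^{2} = 84^{2} = 7056$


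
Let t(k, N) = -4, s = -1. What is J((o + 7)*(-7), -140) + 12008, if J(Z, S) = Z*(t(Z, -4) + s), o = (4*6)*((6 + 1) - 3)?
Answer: 15613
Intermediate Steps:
o = 96 (o = 24*(7 - 3) = 24*4 = 96)
J(Z, S) = -5*Z (J(Z, S) = Z*(-4 - 1) = Z*(-5) = -5*Z)
J((o + 7)*(-7), -140) + 12008 = -5*(96 + 7)*(-7) + 12008 = -515*(-7) + 12008 = -5*(-721) + 12008 = 3605 + 12008 = 15613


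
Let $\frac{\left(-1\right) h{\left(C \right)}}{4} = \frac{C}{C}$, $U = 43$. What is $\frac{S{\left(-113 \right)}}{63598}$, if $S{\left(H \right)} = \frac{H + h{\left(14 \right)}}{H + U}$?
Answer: $\frac{117}{4451860} \approx 2.6281 \cdot 10^{-5}$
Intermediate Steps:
$h{\left(C \right)} = -4$ ($h{\left(C \right)} = - 4 \frac{C}{C} = \left(-4\right) 1 = -4$)
$S{\left(H \right)} = \frac{-4 + H}{43 + H}$ ($S{\left(H \right)} = \frac{H - 4}{H + 43} = \frac{-4 + H}{43 + H}$)
$\frac{S{\left(-113 \right)}}{63598} = \frac{\frac{1}{43 - 113} \left(-4 - 113\right)}{63598} = \frac{1}{-70} \left(-117\right) \frac{1}{63598} = \left(- \frac{1}{70}\right) \left(-117\right) \frac{1}{63598} = \frac{117}{70} \cdot \frac{1}{63598} = \frac{117}{4451860}$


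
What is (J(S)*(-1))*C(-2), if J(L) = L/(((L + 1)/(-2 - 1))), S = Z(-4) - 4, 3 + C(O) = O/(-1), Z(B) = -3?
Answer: -7/2 ≈ -3.5000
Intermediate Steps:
C(O) = -3 - O (C(O) = -3 + O/(-1) = -3 + O*(-1) = -3 - O)
S = -7 (S = -3 - 4 = -7)
J(L) = L/(-⅓ - L/3) (J(L) = L/(((1 + L)/(-3))) = L/(((1 + L)*(-⅓))) = L/(-⅓ - L/3))
(J(S)*(-1))*C(-2) = (-3*(-7)/(1 - 7)*(-1))*(-3 - 1*(-2)) = (-3*(-7)/(-6)*(-1))*(-3 + 2) = (-3*(-7)*(-⅙)*(-1))*(-1) = -7/2*(-1)*(-1) = (7/2)*(-1) = -7/2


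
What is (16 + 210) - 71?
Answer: 155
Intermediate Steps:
(16 + 210) - 71 = 226 - 71 = 155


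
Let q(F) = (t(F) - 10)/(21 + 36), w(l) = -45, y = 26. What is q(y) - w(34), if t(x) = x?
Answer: 2581/57 ≈ 45.281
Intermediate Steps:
q(F) = -10/57 + F/57 (q(F) = (F - 10)/(21 + 36) = (-10 + F)/57 = (-10 + F)*(1/57) = -10/57 + F/57)
q(y) - w(34) = (-10/57 + (1/57)*26) - 1*(-45) = (-10/57 + 26/57) + 45 = 16/57 + 45 = 2581/57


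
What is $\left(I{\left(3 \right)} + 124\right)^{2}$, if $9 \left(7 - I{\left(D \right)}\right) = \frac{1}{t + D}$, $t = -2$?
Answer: $\frac{1387684}{81} \approx 17132.0$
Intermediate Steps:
$I{\left(D \right)} = 7 - \frac{1}{9 \left(-2 + D\right)}$
$\left(I{\left(3 \right)} + 124\right)^{2} = \left(\frac{-127 + 63 \cdot 3}{9 \left(-2 + 3\right)} + 124\right)^{2} = \left(\frac{-127 + 189}{9 \cdot 1} + 124\right)^{2} = \left(\frac{1}{9} \cdot 1 \cdot 62 + 124\right)^{2} = \left(\frac{62}{9} + 124\right)^{2} = \left(\frac{1178}{9}\right)^{2} = \frac{1387684}{81}$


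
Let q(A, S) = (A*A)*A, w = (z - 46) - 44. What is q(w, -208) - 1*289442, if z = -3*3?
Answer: -1259741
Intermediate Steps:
z = -9
w = -99 (w = (-9 - 46) - 44 = -55 - 44 = -99)
q(A, S) = A**3 (q(A, S) = A**2*A = A**3)
q(w, -208) - 1*289442 = (-99)**3 - 1*289442 = -970299 - 289442 = -1259741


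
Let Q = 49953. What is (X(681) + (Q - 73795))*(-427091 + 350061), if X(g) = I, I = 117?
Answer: 1827536750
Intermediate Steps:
X(g) = 117
(X(681) + (Q - 73795))*(-427091 + 350061) = (117 + (49953 - 73795))*(-427091 + 350061) = (117 - 23842)*(-77030) = -23725*(-77030) = 1827536750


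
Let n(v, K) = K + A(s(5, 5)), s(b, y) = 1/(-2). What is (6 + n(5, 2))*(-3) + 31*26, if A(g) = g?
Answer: 1567/2 ≈ 783.50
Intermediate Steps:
s(b, y) = -½
n(v, K) = -½ + K (n(v, K) = K - ½ = -½ + K)
(6 + n(5, 2))*(-3) + 31*26 = (6 + (-½ + 2))*(-3) + 31*26 = (6 + 3/2)*(-3) + 806 = (15/2)*(-3) + 806 = -45/2 + 806 = 1567/2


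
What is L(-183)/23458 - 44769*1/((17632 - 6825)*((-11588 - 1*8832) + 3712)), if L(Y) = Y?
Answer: -15996451473/2117827602524 ≈ -0.0075532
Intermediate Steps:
L(-183)/23458 - 44769*1/((17632 - 6825)*((-11588 - 1*8832) + 3712)) = -183/23458 - 44769*1/((17632 - 6825)*((-11588 - 1*8832) + 3712)) = -183*1/23458 - 44769*1/(10807*((-11588 - 8832) + 3712)) = -183/23458 - 44769*1/(10807*(-20420 + 3712)) = -183/23458 - 44769/(10807*(-16708)) = -183/23458 - 44769/(-180563356) = -183/23458 - 44769*(-1/180563356) = -183/23458 + 44769/180563356 = -15996451473/2117827602524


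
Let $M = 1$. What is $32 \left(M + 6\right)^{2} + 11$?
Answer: $1579$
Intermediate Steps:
$32 \left(M + 6\right)^{2} + 11 = 32 \left(1 + 6\right)^{2} + 11 = 32 \cdot 7^{2} + 11 = 32 \cdot 49 + 11 = 1568 + 11 = 1579$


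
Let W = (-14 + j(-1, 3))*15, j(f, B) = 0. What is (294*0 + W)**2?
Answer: 44100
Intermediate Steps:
W = -210 (W = (-14 + 0)*15 = -14*15 = -210)
(294*0 + W)**2 = (294*0 - 210)**2 = (0 - 210)**2 = (-210)**2 = 44100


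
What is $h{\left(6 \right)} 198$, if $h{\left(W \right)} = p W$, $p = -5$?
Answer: $-5940$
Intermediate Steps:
$h{\left(W \right)} = - 5 W$
$h{\left(6 \right)} 198 = \left(-5\right) 6 \cdot 198 = \left(-30\right) 198 = -5940$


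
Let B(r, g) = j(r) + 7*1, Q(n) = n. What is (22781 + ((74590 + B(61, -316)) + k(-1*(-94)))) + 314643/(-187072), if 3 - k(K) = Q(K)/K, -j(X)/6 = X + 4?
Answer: 18143798637/187072 ≈ 96988.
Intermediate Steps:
j(X) = -24 - 6*X (j(X) = -6*(X + 4) = -6*(4 + X) = -24 - 6*X)
B(r, g) = -17 - 6*r (B(r, g) = (-24 - 6*r) + 7*1 = (-24 - 6*r) + 7 = -17 - 6*r)
k(K) = 2 (k(K) = 3 - K/K = 3 - 1*1 = 3 - 1 = 2)
(22781 + ((74590 + B(61, -316)) + k(-1*(-94)))) + 314643/(-187072) = (22781 + ((74590 + (-17 - 6*61)) + 2)) + 314643/(-187072) = (22781 + ((74590 + (-17 - 366)) + 2)) + 314643*(-1/187072) = (22781 + ((74590 - 383) + 2)) - 314643/187072 = (22781 + (74207 + 2)) - 314643/187072 = (22781 + 74209) - 314643/187072 = 96990 - 314643/187072 = 18143798637/187072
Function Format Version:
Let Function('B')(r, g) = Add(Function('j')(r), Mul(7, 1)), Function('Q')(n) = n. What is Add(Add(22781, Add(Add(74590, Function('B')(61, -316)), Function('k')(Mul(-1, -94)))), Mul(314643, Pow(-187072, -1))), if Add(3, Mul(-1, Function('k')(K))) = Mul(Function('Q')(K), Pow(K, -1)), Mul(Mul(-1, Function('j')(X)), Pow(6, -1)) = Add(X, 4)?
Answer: Rational(18143798637, 187072) ≈ 96988.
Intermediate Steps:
Function('j')(X) = Add(-24, Mul(-6, X)) (Function('j')(X) = Mul(-6, Add(X, 4)) = Mul(-6, Add(4, X)) = Add(-24, Mul(-6, X)))
Function('B')(r, g) = Add(-17, Mul(-6, r)) (Function('B')(r, g) = Add(Add(-24, Mul(-6, r)), Mul(7, 1)) = Add(Add(-24, Mul(-6, r)), 7) = Add(-17, Mul(-6, r)))
Function('k')(K) = 2 (Function('k')(K) = Add(3, Mul(-1, Mul(K, Pow(K, -1)))) = Add(3, Mul(-1, 1)) = Add(3, -1) = 2)
Add(Add(22781, Add(Add(74590, Function('B')(61, -316)), Function('k')(Mul(-1, -94)))), Mul(314643, Pow(-187072, -1))) = Add(Add(22781, Add(Add(74590, Add(-17, Mul(-6, 61))), 2)), Mul(314643, Pow(-187072, -1))) = Add(Add(22781, Add(Add(74590, Add(-17, -366)), 2)), Mul(314643, Rational(-1, 187072))) = Add(Add(22781, Add(Add(74590, -383), 2)), Rational(-314643, 187072)) = Add(Add(22781, Add(74207, 2)), Rational(-314643, 187072)) = Add(Add(22781, 74209), Rational(-314643, 187072)) = Add(96990, Rational(-314643, 187072)) = Rational(18143798637, 187072)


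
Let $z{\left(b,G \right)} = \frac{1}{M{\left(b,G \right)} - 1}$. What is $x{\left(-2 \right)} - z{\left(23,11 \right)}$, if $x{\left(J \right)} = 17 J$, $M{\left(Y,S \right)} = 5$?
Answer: $- \frac{137}{4} \approx -34.25$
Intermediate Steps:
$z{\left(b,G \right)} = \frac{1}{4}$ ($z{\left(b,G \right)} = \frac{1}{5 - 1} = \frac{1}{4}$)
$x{\left(-2 \right)} - z{\left(23,11 \right)} = 17 \left(-2\right) - \frac{1}{4} = -34 - \frac{1}{4} = - \frac{137}{4}$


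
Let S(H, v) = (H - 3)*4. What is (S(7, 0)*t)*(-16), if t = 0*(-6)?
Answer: 0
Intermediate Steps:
S(H, v) = -12 + 4*H (S(H, v) = (-3 + H)*4 = -12 + 4*H)
t = 0
(S(7, 0)*t)*(-16) = ((-12 + 4*7)*0)*(-16) = ((-12 + 28)*0)*(-16) = (16*0)*(-16) = 0*(-16) = 0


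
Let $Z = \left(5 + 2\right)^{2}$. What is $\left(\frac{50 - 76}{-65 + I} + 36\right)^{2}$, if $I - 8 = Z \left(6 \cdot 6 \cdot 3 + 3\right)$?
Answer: $\frac{55517401}{42849} \approx 1295.7$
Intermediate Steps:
$Z = 49$ ($Z = 7^{2} = 49$)
$I = 5447$ ($I = 8 + 49 \left(6 \cdot 6 \cdot 3 + 3\right) = 8 + 49 \left(36 \cdot 3 + 3\right) = 8 + 49 \left(108 + 3\right) = 8 + 49 \cdot 111 = 8 + 5439 = 5447$)
$\left(\frac{50 - 76}{-65 + I} + 36\right)^{2} = \left(\frac{50 - 76}{-65 + 5447} + 36\right)^{2} = \left(- \frac{26}{5382} + 36\right)^{2} = \left(\left(-26\right) \frac{1}{5382} + 36\right)^{2} = \left(- \frac{1}{207} + 36\right)^{2} = \left(\frac{7451}{207}\right)^{2} = \frac{55517401}{42849}$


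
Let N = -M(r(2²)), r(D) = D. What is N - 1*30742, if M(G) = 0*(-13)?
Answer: -30742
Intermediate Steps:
M(G) = 0
N = 0 (N = -1*0 = 0)
N - 1*30742 = 0 - 1*30742 = 0 - 30742 = -30742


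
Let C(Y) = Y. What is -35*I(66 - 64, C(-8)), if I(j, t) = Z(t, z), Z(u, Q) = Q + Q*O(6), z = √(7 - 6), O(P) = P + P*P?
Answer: -1505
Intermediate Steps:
O(P) = P + P²
z = 1 (z = √1 = 1)
Z(u, Q) = 43*Q (Z(u, Q) = Q + Q*(6*(1 + 6)) = Q + Q*(6*7) = Q + Q*42 = Q + 42*Q = 43*Q)
I(j, t) = 43 (I(j, t) = 43*1 = 43)
-35*I(66 - 64, C(-8)) = -35*43 = -1505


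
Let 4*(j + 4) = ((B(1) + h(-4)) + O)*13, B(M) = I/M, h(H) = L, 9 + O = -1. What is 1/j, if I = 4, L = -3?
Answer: -4/133 ≈ -0.030075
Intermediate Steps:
O = -10 (O = -9 - 1 = -10)
h(H) = -3
B(M) = 4/M
j = -133/4 (j = -4 + (((4/1 - 3) - 10)*13)/4 = -4 + (((4*1 - 3) - 10)*13)/4 = -4 + (((4 - 3) - 10)*13)/4 = -4 + ((1 - 10)*13)/4 = -4 + (-9*13)/4 = -4 + (1/4)*(-117) = -4 - 117/4 = -133/4 ≈ -33.250)
1/j = 1/(-133/4) = -4/133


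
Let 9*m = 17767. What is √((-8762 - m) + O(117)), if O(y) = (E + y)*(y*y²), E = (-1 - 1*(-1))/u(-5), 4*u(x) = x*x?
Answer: 2*√421600466/3 ≈ 13689.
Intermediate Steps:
m = 17767/9 (m = (⅑)*17767 = 17767/9 ≈ 1974.1)
u(x) = x²/4 (u(x) = (x*x)/4 = x²/4)
E = 0 (E = (-1 - 1*(-1))/(((¼)*(-5)²)) = (-1 + 1)/(((¼)*25)) = 0/(25/4) = 0*(4/25) = 0)
O(y) = y⁴ (O(y) = (0 + y)*(y*y²) = y*y³ = y⁴)
√((-8762 - m) + O(117)) = √((-8762 - 1*17767/9) + 117⁴) = √((-8762 - 17767/9) + 187388721) = √(-96625/9 + 187388721) = √(1686401864/9) = 2*√421600466/3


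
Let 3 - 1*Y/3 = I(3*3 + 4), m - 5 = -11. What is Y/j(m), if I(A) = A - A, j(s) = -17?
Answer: -9/17 ≈ -0.52941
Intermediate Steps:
m = -6 (m = 5 - 11 = -6)
I(A) = 0
Y = 9 (Y = 9 - 3*0 = 9 + 0 = 9)
Y/j(m) = 9/(-17) = 9*(-1/17) = -9/17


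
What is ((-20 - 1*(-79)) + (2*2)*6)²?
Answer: 6889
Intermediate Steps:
((-20 - 1*(-79)) + (2*2)*6)² = ((-20 + 79) + 4*6)² = (59 + 24)² = 83² = 6889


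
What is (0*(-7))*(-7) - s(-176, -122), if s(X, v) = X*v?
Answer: -21472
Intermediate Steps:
(0*(-7))*(-7) - s(-176, -122) = (0*(-7))*(-7) - (-176)*(-122) = 0*(-7) - 1*21472 = 0 - 21472 = -21472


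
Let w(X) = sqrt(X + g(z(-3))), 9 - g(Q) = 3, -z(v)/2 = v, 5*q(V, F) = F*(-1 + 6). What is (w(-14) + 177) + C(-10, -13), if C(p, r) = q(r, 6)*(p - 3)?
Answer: 99 + 2*I*sqrt(2) ≈ 99.0 + 2.8284*I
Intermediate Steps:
q(V, F) = F (q(V, F) = (F*(-1 + 6))/5 = (F*5)/5 = (5*F)/5 = F)
z(v) = -2*v
g(Q) = 6 (g(Q) = 9 - 1*3 = 9 - 3 = 6)
w(X) = sqrt(6 + X) (w(X) = sqrt(X + 6) = sqrt(6 + X))
C(p, r) = -18 + 6*p (C(p, r) = 6*(p - 3) = 6*(-3 + p) = -18 + 6*p)
(w(-14) + 177) + C(-10, -13) = (sqrt(6 - 14) + 177) + (-18 + 6*(-10)) = (sqrt(-8) + 177) + (-18 - 60) = (2*I*sqrt(2) + 177) - 78 = (177 + 2*I*sqrt(2)) - 78 = 99 + 2*I*sqrt(2)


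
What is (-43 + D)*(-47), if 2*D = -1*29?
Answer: 5405/2 ≈ 2702.5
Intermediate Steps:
D = -29/2 (D = (-1*29)/2 = (½)*(-29) = -29/2 ≈ -14.500)
(-43 + D)*(-47) = (-43 - 29/2)*(-47) = -115/2*(-47) = 5405/2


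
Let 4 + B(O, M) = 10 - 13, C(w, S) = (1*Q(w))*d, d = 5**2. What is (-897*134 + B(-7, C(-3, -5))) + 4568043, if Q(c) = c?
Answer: 4447838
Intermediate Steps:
d = 25
C(w, S) = 25*w (C(w, S) = (1*w)*25 = w*25 = 25*w)
B(O, M) = -7 (B(O, M) = -4 + (10 - 13) = -4 - 3 = -7)
(-897*134 + B(-7, C(-3, -5))) + 4568043 = (-897*134 - 7) + 4568043 = (-120198 - 7) + 4568043 = -120205 + 4568043 = 4447838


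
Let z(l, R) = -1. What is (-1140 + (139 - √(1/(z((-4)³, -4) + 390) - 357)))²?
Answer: 389639517/389 + 4004*I*√13505302/389 ≈ 1.0016e+6 + 37827.0*I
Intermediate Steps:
(-1140 + (139 - √(1/(z((-4)³, -4) + 390) - 357)))² = (-1140 + (139 - √(1/(-1 + 390) - 357)))² = (-1140 + (139 - √(1/389 - 357)))² = (-1140 + (139 - √(-138872/389)))² = (-1140 + (139 - 2*I*√13505302/389))² = (-1001 - 2*I*√13505302/389)²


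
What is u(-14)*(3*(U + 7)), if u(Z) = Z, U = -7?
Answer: 0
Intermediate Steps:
u(-14)*(3*(U + 7)) = -42*(-7 + 7) = -42*0 = -14*0 = 0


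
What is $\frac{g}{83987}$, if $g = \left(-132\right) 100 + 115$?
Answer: $- \frac{13085}{83987} \approx -0.1558$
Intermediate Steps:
$g = -13085$ ($g = -13200 + 115 = -13085$)
$\frac{g}{83987} = - \frac{13085}{83987}$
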